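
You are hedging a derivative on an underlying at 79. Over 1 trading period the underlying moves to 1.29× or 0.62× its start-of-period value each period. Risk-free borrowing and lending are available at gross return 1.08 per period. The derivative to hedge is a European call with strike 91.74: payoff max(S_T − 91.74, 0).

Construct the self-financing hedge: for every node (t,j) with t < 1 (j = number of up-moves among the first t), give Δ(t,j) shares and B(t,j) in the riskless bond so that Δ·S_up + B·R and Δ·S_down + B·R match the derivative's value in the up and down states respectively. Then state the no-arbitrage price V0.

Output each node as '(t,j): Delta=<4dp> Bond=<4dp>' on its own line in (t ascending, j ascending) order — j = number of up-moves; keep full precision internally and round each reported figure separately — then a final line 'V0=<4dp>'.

Risk-neutral probability p* = (R−d)/(u−d) = (1.08−0.62)/(1.29−0.62) = 0.6866.
Terminal payoffs: V(1,0)=0.0000, V(1,1)=10.1700
Node (0,0) S=79.0000: V=(p*·10.1700+(1−p*)·0.0000)/1.08=6.4652; Δ=(10.1700−0.0000)/(101.9100−48.9800)=0.1921; B=V−Δ·S=-8.7139
Root portfolio cost Δ·79+B reproduces V0=6.4652.

(0,0): Delta=0.1921 Bond=-8.7139
V0=6.4652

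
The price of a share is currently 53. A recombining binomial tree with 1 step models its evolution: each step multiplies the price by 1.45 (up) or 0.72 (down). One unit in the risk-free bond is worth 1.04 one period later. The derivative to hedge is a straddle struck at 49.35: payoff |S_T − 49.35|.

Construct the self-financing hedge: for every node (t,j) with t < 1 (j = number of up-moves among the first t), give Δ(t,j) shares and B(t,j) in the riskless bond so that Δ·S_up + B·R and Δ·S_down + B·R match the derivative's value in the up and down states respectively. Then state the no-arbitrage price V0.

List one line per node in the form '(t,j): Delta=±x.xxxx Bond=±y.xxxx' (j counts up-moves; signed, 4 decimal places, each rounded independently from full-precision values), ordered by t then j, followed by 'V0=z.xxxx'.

No-arbitrage ⇒ martingale measure with p* = (R−d)/(u−d) = 0.4384.
Terminal values V(1,·): V(1,0)=11.1900, V(1,1)=27.5000
(0,0): S=53.0000. Δ = (V_up−V_dn)/(S_up−S_dn) = (27.5000−11.1900)/(76.8500−38.1600) = 0.4216. V = [p*·27.5000 + (1−p*)·11.1900]/1.04 = 17.6342. B = V − Δ·S = -4.7082.
Check: Δ(0,0)·S0 + B(0,0) = 17.6342 = V0.

(0,0): Delta=0.4216 Bond=-4.7082
V0=17.6342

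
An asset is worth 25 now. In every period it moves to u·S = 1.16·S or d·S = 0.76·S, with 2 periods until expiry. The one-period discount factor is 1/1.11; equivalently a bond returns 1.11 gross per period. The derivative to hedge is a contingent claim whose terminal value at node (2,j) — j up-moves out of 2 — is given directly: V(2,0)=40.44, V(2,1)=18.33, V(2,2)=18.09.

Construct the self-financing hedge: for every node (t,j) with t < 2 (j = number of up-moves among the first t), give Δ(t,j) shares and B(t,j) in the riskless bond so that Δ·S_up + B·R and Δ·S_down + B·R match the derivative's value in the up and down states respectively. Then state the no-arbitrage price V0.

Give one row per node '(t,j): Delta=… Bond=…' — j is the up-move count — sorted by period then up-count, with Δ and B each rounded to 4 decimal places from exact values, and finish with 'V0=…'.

(0,0): Delta=-0.2679 Bond=21.7059
(1,0): Delta=-2.9092 Bond=74.2784
(1,1): Delta=-0.0207 Bond=16.9243
V0=15.0083

The replicating-portfolio and risk-neutral prices coincide; use p* = (1.11−0.76)/(1.16−0.76) = 0.8750 for the latter.
Terminal values V(2,·): V(2,0)=40.4400, V(2,1)=18.3300, V(2,2)=18.0900
Node (1,0) S=19.0000: V=(p*·18.3300+(1−p*)·40.4400)/1.11=19.0034; Δ=(18.3300−40.4400)/(22.0400−14.4400)=-2.9092; B=V−Δ·S=74.2784
Node (1,1) S=29.0000: V=(p*·18.0900+(1−p*)·18.3300)/1.11=16.3243; Δ=(18.0900−18.3300)/(33.6400−22.0400)=-0.0207; B=V−Δ·S=16.9243
Node (0,0) S=25.0000: V=(p*·16.3243+(1−p*)·19.0034)/1.11=15.0083; Δ=(16.3243−19.0034)/(29.0000−19.0000)=-0.2679; B=V−Δ·S=21.7059
Each (Δ,B) replicates both successor values, so the strategy is self-financing and V0 is arbitrage-free.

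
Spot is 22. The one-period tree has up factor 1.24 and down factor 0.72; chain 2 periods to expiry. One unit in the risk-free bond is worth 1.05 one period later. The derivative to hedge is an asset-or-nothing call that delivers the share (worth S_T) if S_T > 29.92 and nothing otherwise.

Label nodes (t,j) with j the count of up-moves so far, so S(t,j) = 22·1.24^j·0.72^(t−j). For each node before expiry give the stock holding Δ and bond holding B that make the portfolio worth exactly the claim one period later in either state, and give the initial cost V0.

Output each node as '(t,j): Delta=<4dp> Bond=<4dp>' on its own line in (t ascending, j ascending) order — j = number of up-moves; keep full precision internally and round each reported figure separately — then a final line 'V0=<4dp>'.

Under the risk-neutral measure, an up-move has probability p* = (R−d)/(u−d) = 0.6346 and values discount at R = 1.05.
Payoff layer (t=2): V(2,0)=0.0000, V(2,1)=0.0000, V(2,2)=33.8272
  t=1,j=0: stock 15.8400 → up 19.6416 (V=0.0000), down 11.4048 (V=0.0000). Price 0.0000; hedge Δ=0.0000, bond B=0.0000.
  t=1,j=1: stock 27.2800 → up 33.8272 (V=33.8272), down 19.6416 (V=0.0000). Price 20.4450; hedge Δ=2.3846, bond B=-44.6073.
  t=0,j=0: stock 22.0000 → up 27.2800 (V=20.4450), down 15.8400 (V=0.0000). Price 12.3569; hedge Δ=1.7872, bond B=-26.9605.
Self-financing check: at every node Δ·S+B equals the discounted successor values.

(0,0): Delta=1.7872 Bond=-26.9605
(1,0): Delta=0.0000 Bond=0.0000
(1,1): Delta=2.3846 Bond=-44.6073
V0=12.3569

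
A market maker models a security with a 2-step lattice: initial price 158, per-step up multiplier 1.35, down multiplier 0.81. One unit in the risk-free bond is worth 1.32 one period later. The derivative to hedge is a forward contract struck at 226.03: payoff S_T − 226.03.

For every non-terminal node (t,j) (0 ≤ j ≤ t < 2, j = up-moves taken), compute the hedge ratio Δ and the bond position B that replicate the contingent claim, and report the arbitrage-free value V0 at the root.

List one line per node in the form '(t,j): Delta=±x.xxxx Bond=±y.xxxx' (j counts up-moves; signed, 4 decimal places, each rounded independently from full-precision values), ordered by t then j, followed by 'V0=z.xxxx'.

Risk-neutral probability p* = (R−d)/(u−d) = (1.32−0.81)/(1.35−0.81) = 0.9444.
Payoff layer (t=2): V(2,0)=-122.3662, V(2,1)=-53.2570, V(2,2)=61.9250
(1,0): S=127.9800. Δ = (V_up−V_dn)/(S_up−S_dn) = (-53.2570−-122.3662)/(172.7730−103.6638) = 1.0000. V = [p*·-53.2570 + (1−p*)·-122.3662]/1.32 = -43.2548. B = V − Δ·S = -171.2348.
(1,1): S=213.3000. Δ = (V_up−V_dn)/(S_up−S_dn) = (61.9250−-53.2570)/(287.9550−172.7730) = 1.0000. V = [p*·61.9250 + (1−p*)·-53.2570]/1.32 = 42.0652. B = V − Δ·S = -171.2348.
(0,0): S=158.0000. Δ = (V_up−V_dn)/(S_up−S_dn) = (42.0652−-43.2548)/(213.3000−127.9800) = 1.0000. V = [p*·42.0652 + (1−p*)·-43.2548]/1.32 = 28.2766. B = V − Δ·S = -129.7234.
Each (Δ,B) replicates both successor values, so the strategy is self-financing and V0 is arbitrage-free.

(0,0): Delta=1.0000 Bond=-129.7234
(1,0): Delta=1.0000 Bond=-171.2348
(1,1): Delta=1.0000 Bond=-171.2348
V0=28.2766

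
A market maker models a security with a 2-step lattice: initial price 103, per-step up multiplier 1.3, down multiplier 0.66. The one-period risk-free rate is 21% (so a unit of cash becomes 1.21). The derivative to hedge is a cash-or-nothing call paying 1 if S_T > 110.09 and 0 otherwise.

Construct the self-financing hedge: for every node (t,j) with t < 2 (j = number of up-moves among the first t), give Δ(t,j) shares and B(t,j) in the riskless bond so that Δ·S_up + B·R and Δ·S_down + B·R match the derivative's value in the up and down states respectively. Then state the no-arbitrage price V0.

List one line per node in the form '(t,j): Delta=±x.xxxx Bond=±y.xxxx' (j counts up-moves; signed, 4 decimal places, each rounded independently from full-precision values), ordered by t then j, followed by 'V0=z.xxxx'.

(0,0): Delta=0.0108 Bond=-0.6053
(1,0): Delta=0.0000 Bond=0.0000
(1,1): Delta=0.0117 Bond=-0.8523
V0=0.5044

Under the risk-neutral measure, an up-move has probability p* = (R−d)/(u−d) = 0.8594 and values discount at R = 1.21.
Terminal values V(2,·): V(2,0)=0.0000, V(2,1)=0.0000, V(2,2)=1.0000
(1,0): S=67.9800. Δ = (V_up−V_dn)/(S_up−S_dn) = (0.0000−0.0000)/(88.3740−44.8668) = 0.0000. V = [p*·0.0000 + (1−p*)·0.0000]/1.21 = 0.0000. B = V − Δ·S = 0.0000.
(1,1): S=133.9000. Δ = (V_up−V_dn)/(S_up−S_dn) = (1.0000−0.0000)/(174.0700−88.3740) = 0.0117. V = [p*·1.0000 + (1−p*)·0.0000]/1.21 = 0.7102. B = V − Δ·S = -0.8523.
(0,0): S=103.0000. Δ = (V_up−V_dn)/(S_up−S_dn) = (0.7102−0.0000)/(133.9000−67.9800) = 0.0108. V = [p*·0.7102 + (1−p*)·0.0000]/1.21 = 0.5044. B = V − Δ·S = -0.6053.
The time-0 hedge costs 0.5044, which is the no-arbitrage price.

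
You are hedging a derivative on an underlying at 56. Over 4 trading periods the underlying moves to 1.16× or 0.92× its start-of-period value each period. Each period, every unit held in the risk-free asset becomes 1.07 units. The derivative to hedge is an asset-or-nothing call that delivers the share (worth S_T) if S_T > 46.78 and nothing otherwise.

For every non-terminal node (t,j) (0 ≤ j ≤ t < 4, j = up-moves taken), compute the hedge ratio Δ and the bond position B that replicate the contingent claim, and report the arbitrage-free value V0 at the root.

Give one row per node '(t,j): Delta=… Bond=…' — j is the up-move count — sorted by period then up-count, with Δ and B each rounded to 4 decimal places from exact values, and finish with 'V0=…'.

Since d<R<u, set p* = (R−d)/(u−d) = 0.6250; price each node as the discounted p*-expectation of its children.
Terminal values V(4,·): V(4,0)=0.0000, V(4,1)=50.5836, V(4,2)=63.7793, V(4,3)=80.4174, V(4,4)=101.3958
Node (3,0) S=43.6065: V=(p*·50.5836+(1−p*)·0.0000)/1.07=29.5465; Δ=(50.5836−0.0000)/(50.5836−40.1180)=4.8333; B=V−Δ·S=-181.2184
Node (3,1) S=54.9821: V=(p*·63.7793+(1−p*)·50.5836)/1.07=54.9821; Δ=(63.7793−50.5836)/(63.7793−50.5836)=1.0000; B=V−Δ·S=0.0000
Node (3,2) S=69.3253: V=(p*·80.4174+(1−p*)·63.7793)/1.07=69.3253; Δ=(80.4174−63.7793)/(80.4174−63.7793)=1.0000; B=V−Δ·S=0.0000
Node (3,3) S=87.4102: V=(p*·101.3958+(1−p*)·80.4174)/1.07=87.4102; Δ=(101.3958−80.4174)/(101.3958−80.4174)=1.0000; B=V−Δ·S=0.0000
Node (2,0) S=47.3984: V=(p*·54.9821+(1−p*)·29.5465)/1.07=42.4708; Δ=(54.9821−29.5465)/(54.9821−43.6065)=2.2360; B=V−Δ·S=-63.5111
Node (2,1) S=59.7632: V=(p*·69.3253+(1−p*)·54.9821)/1.07=59.7632; Δ=(69.3253−54.9821)/(69.3253−54.9821)=1.0000; B=V−Δ·S=0.0000
Node (2,2) S=75.3536: V=(p*·87.4102+(1−p*)·69.3253)/1.07=75.3536; Δ=(87.4102−69.3253)/(87.4102−69.3253)=1.0000; B=V−Δ·S=0.0000
Node (1,0) S=51.5200: V=(p*·59.7632+(1−p*)·42.4708)/1.07=49.7930; Δ=(59.7632−42.4708)/(59.7632−47.3984)=1.3985; B=V−Δ·S=-22.2586
Node (1,1) S=64.9600: V=(p*·75.3536+(1−p*)·59.7632)/1.07=64.9600; Δ=(75.3536−59.7632)/(75.3536−59.7632)=1.0000; B=V−Δ·S=0.0000
Node (0,0) S=56.0000: V=(p*·64.9600+(1−p*)·49.7930)/1.07=55.3948; Δ=(64.9600−49.7930)/(64.9600−51.5200)=1.1285; B=V−Δ·S=-7.8009
Check: Δ(0,0)·S0 + B(0,0) = 55.3948 = V0.

(0,0): Delta=1.1285 Bond=-7.8009
(1,0): Delta=1.3985 Bond=-22.2586
(1,1): Delta=1.0000 Bond=0.0000
(2,0): Delta=2.2360 Bond=-63.5111
(2,1): Delta=1.0000 Bond=0.0000
(2,2): Delta=1.0000 Bond=0.0000
(3,0): Delta=4.8333 Bond=-181.2184
(3,1): Delta=1.0000 Bond=0.0000
(3,2): Delta=1.0000 Bond=0.0000
(3,3): Delta=1.0000 Bond=0.0000
V0=55.3948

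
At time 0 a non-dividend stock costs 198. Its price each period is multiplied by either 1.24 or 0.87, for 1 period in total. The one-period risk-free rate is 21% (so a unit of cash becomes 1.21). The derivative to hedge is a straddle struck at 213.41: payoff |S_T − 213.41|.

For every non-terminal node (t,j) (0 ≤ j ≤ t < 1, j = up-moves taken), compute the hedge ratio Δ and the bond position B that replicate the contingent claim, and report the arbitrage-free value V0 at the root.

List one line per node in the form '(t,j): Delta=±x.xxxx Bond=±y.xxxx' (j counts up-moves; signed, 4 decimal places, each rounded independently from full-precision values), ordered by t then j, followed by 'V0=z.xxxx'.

(0,0): Delta=-0.1234 Bond=51.5754
V0=27.1430

Since d<R<u, set p* = (R−d)/(u−d) = 0.9189; price each node as the discounted p*-expectation of its children.
At expiry t=1: V(1,0)=41.1500, V(1,1)=32.1100
Node (0,0) S=198.0000: V=(p*·32.1100+(1−p*)·41.1500)/1.21=27.1430; Δ=(32.1100−41.1500)/(245.5200−172.2600)=-0.1234; B=V−Δ·S=51.5754
The time-0 hedge costs 27.1430, which is the no-arbitrage price.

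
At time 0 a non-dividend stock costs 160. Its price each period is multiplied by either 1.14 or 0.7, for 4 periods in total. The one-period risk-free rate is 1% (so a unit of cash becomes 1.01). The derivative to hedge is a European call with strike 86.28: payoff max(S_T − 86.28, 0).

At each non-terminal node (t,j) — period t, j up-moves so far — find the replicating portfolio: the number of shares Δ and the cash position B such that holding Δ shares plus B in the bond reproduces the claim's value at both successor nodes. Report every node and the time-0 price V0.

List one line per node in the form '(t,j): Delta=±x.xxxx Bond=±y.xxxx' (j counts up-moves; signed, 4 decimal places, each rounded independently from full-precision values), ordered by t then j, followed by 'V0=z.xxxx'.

Under the risk-neutral measure, an up-move has probability p* = (R−d)/(u−d) = 0.7045 and values discount at R = 1.01.
Terminal payoffs: V(4,0)=0.0000, V(4,1)=0.0000, V(4,2)=15.6086, V(4,3)=79.6529, V(4,4)=183.9536
  t=3,j=0: stock 54.8800 → up 62.5632 (V=0.0000), down 38.4160 (V=0.0000). Price 0.0000; hedge Δ=0.0000, bond B=0.0000.
  t=3,j=1: stock 89.3760 → up 101.8886 (V=15.6086), down 62.5632 (V=0.0000). Price 10.8881; hedge Δ=0.3969, bond B=-24.5861.
  t=3,j=2: stock 145.5552 → up 165.9329 (V=79.6529), down 101.8886 (V=15.6086). Price 60.1295; hedge Δ=1.0000, bond B=-85.4257.
  t=3,j=3: stock 237.0470 → up 270.2336 (V=183.9536), down 165.9329 (V=79.6529). Price 151.6213; hedge Δ=1.0000, bond B=-85.4257.
  t=2,j=0: stock 78.4000 → up 89.3760 (V=10.8881), down 54.8800 (V=0.0000). Price 7.5952; hedge Δ=0.3156, bond B=-17.1505.
  t=2,j=1: stock 127.6800 → up 145.5552 (V=60.1295), down 89.3760 (V=10.8881). Price 45.1296; hedge Δ=0.8765, bond B=-66.7826.
  t=2,j=2: stock 207.9360 → up 237.0470 (V=151.6213), down 145.5552 (V=60.1295). Price 123.3561; hedge Δ=1.0000, bond B=-84.5799.
  t=1,j=0: stock 112.0000 → up 127.6800 (V=45.1296), down 78.4000 (V=7.5952). Price 33.7029; hedge Δ=0.7617, bond B=-51.6025.
  t=1,j=1: stock 182.4000 → up 207.9360 (V=123.3561), down 127.6800 (V=45.1296). Price 99.2512; hedge Δ=0.9747, bond B=-78.5363.
  t=0,j=0: stock 160.0000 → up 182.4000 (V=99.2512), down 112.0000 (V=33.7029). Price 79.0937; hedge Δ=0.9311, bond B=-69.8798.
The time-0 hedge costs 79.0937, which is the no-arbitrage price.

(0,0): Delta=0.9311 Bond=-69.8798
(1,0): Delta=0.7617 Bond=-51.6025
(1,1): Delta=0.9747 Bond=-78.5363
(2,0): Delta=0.3156 Bond=-17.1505
(2,1): Delta=0.8765 Bond=-66.7826
(2,2): Delta=1.0000 Bond=-84.5799
(3,0): Delta=0.0000 Bond=0.0000
(3,1): Delta=0.3969 Bond=-24.5861
(3,2): Delta=1.0000 Bond=-85.4257
(3,3): Delta=1.0000 Bond=-85.4257
V0=79.0937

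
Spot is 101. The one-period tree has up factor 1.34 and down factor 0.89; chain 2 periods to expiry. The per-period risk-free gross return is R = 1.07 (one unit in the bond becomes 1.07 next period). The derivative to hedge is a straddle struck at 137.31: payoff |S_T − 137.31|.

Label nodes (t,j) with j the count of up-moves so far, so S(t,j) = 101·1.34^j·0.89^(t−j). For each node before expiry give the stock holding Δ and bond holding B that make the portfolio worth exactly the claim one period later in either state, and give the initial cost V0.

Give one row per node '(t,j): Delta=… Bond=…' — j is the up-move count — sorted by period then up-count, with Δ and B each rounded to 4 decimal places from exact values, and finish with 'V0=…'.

No-arbitrage ⇒ martingale measure with p* = (R−d)/(u−d) = 0.4000.
At expiry t=2: V(2,0)=57.3079, V(2,1)=16.8574, V(2,2)=44.0456
(1,0): S=89.8900. Δ = (V_up−V_dn)/(S_up−S_dn) = (16.8574−57.3079)/(120.4526−80.0021) = -1.0000. V = [p*·16.8574 + (1−p*)·57.3079]/1.07 = 38.4371. B = V − Δ·S = 128.3271.
(1,1): S=135.3400. Δ = (V_up−V_dn)/(S_up−S_dn) = (44.0456−16.8574)/(181.3556−120.4526) = 0.4464. V = [p*·44.0456 + (1−p*)·16.8574]/1.07 = 25.9184. B = V − Δ·S = -34.4998.
(0,0): S=101.0000. Δ = (V_up−V_dn)/(S_up−S_dn) = (25.9184−38.4371)/(135.3400−89.8900) = -0.2754. V = [p*·25.9184 + (1−p*)·38.4371]/1.07 = 31.2426. B = V − Δ·S = 59.0620.
Self-financing check: at every node Δ·S+B equals the discounted successor values.

(0,0): Delta=-0.2754 Bond=59.0620
(1,0): Delta=-1.0000 Bond=128.3271
(1,1): Delta=0.4464 Bond=-34.4998
V0=31.2426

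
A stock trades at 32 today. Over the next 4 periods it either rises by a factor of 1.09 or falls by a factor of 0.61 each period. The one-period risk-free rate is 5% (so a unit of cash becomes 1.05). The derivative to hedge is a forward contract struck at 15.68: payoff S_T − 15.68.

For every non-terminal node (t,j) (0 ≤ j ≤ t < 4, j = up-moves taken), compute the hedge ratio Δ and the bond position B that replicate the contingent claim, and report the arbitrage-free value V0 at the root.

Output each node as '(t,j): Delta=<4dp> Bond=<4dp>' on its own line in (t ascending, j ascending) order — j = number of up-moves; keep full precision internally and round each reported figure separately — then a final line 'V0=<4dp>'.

(0,0): Delta=1.0000 Bond=-12.9000
(1,0): Delta=1.0000 Bond=-13.5450
(1,1): Delta=1.0000 Bond=-13.5450
(2,0): Delta=1.0000 Bond=-14.2222
(2,1): Delta=1.0000 Bond=-14.2222
(2,2): Delta=1.0000 Bond=-14.2222
(3,0): Delta=1.0000 Bond=-14.9333
(3,1): Delta=1.0000 Bond=-14.9333
(3,2): Delta=1.0000 Bond=-14.9333
(3,3): Delta=1.0000 Bond=-14.9333
V0=19.1000

Since d<R<u, set p* = (R−d)/(u−d) = 0.9167; price each node as the discounted p*-expectation of its children.
Payoff layer (t=4): V(4,0)=-11.2493, V(4,1)=-7.7629, V(4,2)=-1.5331, V(4,3)=9.5990, V(4,4)=29.4906
(3,0): S=7.2634. Δ = (V_up−V_dn)/(S_up−S_dn) = (-7.7629−-11.2493)/(7.9171−4.4307) = 1.0000. V = [p*·-7.7629 + (1−p*)·-11.2493]/1.05 = -7.6699. B = V − Δ·S = -14.9333.
(3,1): S=12.9788. Δ = (V_up−V_dn)/(S_up−S_dn) = (-1.5331−-7.7629)/(14.1469−7.9171) = 1.0000. V = [p*·-1.5331 + (1−p*)·-7.7629]/1.05 = -1.9545. B = V − Δ·S = -14.9333.
(3,2): S=23.1917. Δ = (V_up−V_dn)/(S_up−S_dn) = (9.5990−-1.5331)/(25.2790−14.1469) = 1.0000. V = [p*·9.5990 + (1−p*)·-1.5331]/1.05 = 8.2584. B = V − Δ·S = -14.9333.
(3,3): S=41.4409. Δ = (V_up−V_dn)/(S_up−S_dn) = (29.4906−9.5990)/(45.1706−25.2790) = 1.0000. V = [p*·29.4906 + (1−p*)·9.5990]/1.05 = 26.5076. B = V − Δ·S = -14.9333.
(2,0): S=11.9072. Δ = (V_up−V_dn)/(S_up−S_dn) = (-1.9545−-7.6699)/(12.9788−7.2634) = 1.0000. V = [p*·-1.9545 + (1−p*)·-7.6699]/1.05 = -2.3150. B = V − Δ·S = -14.2222.
(2,1): S=21.2768. Δ = (V_up−V_dn)/(S_up−S_dn) = (8.2584−-1.9545)/(23.1917−12.9788) = 1.0000. V = [p*·8.2584 + (1−p*)·-1.9545]/1.05 = 7.0546. B = V − Δ·S = -14.2222.
(2,2): S=38.0192. Δ = (V_up−V_dn)/(S_up−S_dn) = (26.5076−8.2584)/(41.4409−23.1917) = 1.0000. V = [p*·26.5076 + (1−p*)·8.2584]/1.05 = 23.7970. B = V − Δ·S = -14.2222.
(1,0): S=19.5200. Δ = (V_up−V_dn)/(S_up−S_dn) = (7.0546−-2.3150)/(21.2768−11.9072) = 1.0000. V = [p*·7.0546 + (1−p*)·-2.3150]/1.05 = 5.9750. B = V − Δ·S = -13.5450.
(1,1): S=34.8800. Δ = (V_up−V_dn)/(S_up−S_dn) = (23.7970−7.0546)/(38.0192−21.2768) = 1.0000. V = [p*·23.7970 + (1−p*)·7.0546]/1.05 = 21.3350. B = V − Δ·S = -13.5450.
(0,0): S=32.0000. Δ = (V_up−V_dn)/(S_up−S_dn) = (21.3350−5.9750)/(34.8800−19.5200) = 1.0000. V = [p*·21.3350 + (1−p*)·5.9750]/1.05 = 19.1000. B = V − Δ·S = -12.9000.
Check: Δ(0,0)·S0 + B(0,0) = 19.1000 = V0.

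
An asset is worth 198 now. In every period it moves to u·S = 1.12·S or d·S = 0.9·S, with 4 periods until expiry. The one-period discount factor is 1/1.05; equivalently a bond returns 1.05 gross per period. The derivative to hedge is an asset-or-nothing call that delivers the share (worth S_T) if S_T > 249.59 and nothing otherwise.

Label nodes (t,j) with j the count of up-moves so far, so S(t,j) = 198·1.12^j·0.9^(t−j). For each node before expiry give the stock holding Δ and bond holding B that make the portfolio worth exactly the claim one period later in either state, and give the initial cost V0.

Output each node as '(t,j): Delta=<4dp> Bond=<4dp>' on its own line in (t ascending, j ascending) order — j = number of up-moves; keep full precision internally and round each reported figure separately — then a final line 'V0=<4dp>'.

Under the risk-neutral measure, an up-move has probability p* = (R−d)/(u−d) = 0.6818 and values discount at R = 1.05.
At expiry t=4: V(4,0)=0.0000, V(4,1)=0.0000, V(4,2)=0.0000, V(4,3)=250.3582, V(4,4)=311.5568
(3,0): S=144.3420. Δ = (V_up−V_dn)/(S_up−S_dn) = (0.0000−0.0000)/(161.6630−129.9078) = 0.0000. V = [p*·0.0000 + (1−p*)·0.0000]/1.05 = 0.0000. B = V − Δ·S = 0.0000.
(3,1): S=179.6256. Δ = (V_up−V_dn)/(S_up−S_dn) = (0.0000−0.0000)/(201.1807−161.6630) = 0.0000. V = [p*·0.0000 + (1−p*)·0.0000]/1.05 = 0.0000. B = V − Δ·S = 0.0000.
(3,2): S=223.5341. Δ = (V_up−V_dn)/(S_up−S_dn) = (250.3582−0.0000)/(250.3582−201.1807) = 5.0909. V = [p*·250.3582 + (1−p*)·0.0000]/1.05 = 162.5702. B = V − Δ·S = -975.4214.
(3,3): S=278.1757. Δ = (V_up−V_dn)/(S_up−S_dn) = (311.5568−250.3582)/(311.5568−250.3582) = 1.0000. V = [p*·311.5568 + (1−p*)·250.3582]/1.05 = 278.1757. B = V − Δ·S = 0.0000.
(2,0): S=160.3800. Δ = (V_up−V_dn)/(S_up−S_dn) = (0.0000−0.0000)/(179.6256−144.3420) = 0.0000. V = [p*·0.0000 + (1−p*)·0.0000]/1.05 = 0.0000. B = V − Δ·S = 0.0000.
(2,1): S=199.5840. Δ = (V_up−V_dn)/(S_up−S_dn) = (162.5702−0.0000)/(223.5341−179.6256) = 3.7025. V = [p*·162.5702 + (1−p*)·0.0000]/1.05 = 105.5651. B = V − Δ·S = -633.3905.
(2,2): S=248.3712. Δ = (V_up−V_dn)/(S_up−S_dn) = (278.1757−162.5702)/(278.1757−223.5341) = 2.1157. V = [p*·278.1757 + (1−p*)·162.5702]/1.05 = 229.8973. B = V − Δ·S = -295.5823.
(1,0): S=178.2000. Δ = (V_up−V_dn)/(S_up−S_dn) = (105.5651−0.0000)/(199.5840−160.3800) = 2.6927. V = [p*·105.5651 + (1−p*)·0.0000]/1.05 = 68.5488. B = V − Δ·S = -411.2926.
(1,1): S=221.7600. Δ = (V_up−V_dn)/(S_up−S_dn) = (229.8973−105.5651)/(248.3712−199.5840) = 2.5485. V = [p*·229.8973 + (1−p*)·105.5651]/1.05 = 181.2734. B = V − Δ·S = -383.8731.
(0,0): S=198.0000. Δ = (V_up−V_dn)/(S_up−S_dn) = (181.2734−68.5488)/(221.7600−178.2000) = 2.5878. V = [p*·181.2734 + (1−p*)·68.5488]/1.05 = 138.4823. B = V − Δ·S = -373.9023.
Check: Δ(0,0)·S0 + B(0,0) = 138.4823 = V0.

(0,0): Delta=2.5878 Bond=-373.9023
(1,0): Delta=2.6927 Bond=-411.2926
(1,1): Delta=2.5485 Bond=-383.8731
(2,0): Delta=0.0000 Bond=0.0000
(2,1): Delta=3.7025 Bond=-633.3905
(2,2): Delta=2.1157 Bond=-295.5823
(3,0): Delta=0.0000 Bond=0.0000
(3,1): Delta=0.0000 Bond=0.0000
(3,2): Delta=5.0909 Bond=-975.4214
(3,3): Delta=1.0000 Bond=0.0000
V0=138.4823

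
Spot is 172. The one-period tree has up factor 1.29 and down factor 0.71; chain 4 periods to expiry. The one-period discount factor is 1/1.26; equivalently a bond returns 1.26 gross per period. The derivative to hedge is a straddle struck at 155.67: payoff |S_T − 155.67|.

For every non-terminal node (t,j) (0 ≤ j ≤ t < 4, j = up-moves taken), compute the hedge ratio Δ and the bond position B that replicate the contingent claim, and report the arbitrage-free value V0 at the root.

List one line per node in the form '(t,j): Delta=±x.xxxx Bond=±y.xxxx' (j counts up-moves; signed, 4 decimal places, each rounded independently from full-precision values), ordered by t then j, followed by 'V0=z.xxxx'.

No-arbitrage ⇒ martingale measure with p* = (R−d)/(u−d) = 0.9483.
Payoff layer (t=4): V(4,0)=111.9619, V(4,1)=76.2567, V(4,2)=11.3839, V(4,3)=106.4837, V(4,4)=320.6374
Node (3,0) S=61.5607: V=(p*·76.2567+(1−p*)·111.9619)/1.26=61.9869; Δ=(76.2567−111.9619)/(79.4133−43.7081)=-1.0000; B=V−Δ·S=123.5476
Node (3,1) S=111.8497: V=(p*·11.3839+(1−p*)·76.2567)/1.26=11.6979; Δ=(11.3839−76.2567)/(144.2861−79.4133)=-1.0000; B=V−Δ·S=123.5476
Node (3,2) S=203.2199: V=(p*·106.4837+(1−p*)·11.3839)/1.26=80.6069; Δ=(106.4837−11.3839)/(262.1537−144.2861)=0.8068; B=V−Δ·S=-83.3582
Node (3,3) S=369.2305: V=(p*·320.6374+(1−p*)·106.4837)/1.26=245.6829; Δ=(320.6374−106.4837)/(476.3074−262.1537)=1.0000; B=V−Δ·S=-123.5476
Node (2,0) S=86.7052: V=(p*·11.6979+(1−p*)·61.9869)/1.26=11.3485; Δ=(11.6979−61.9869)/(111.8497−61.5607)=-1.0000; B=V−Δ·S=98.0537
Node (2,1) S=157.5348: V=(p*·80.6069+(1−p*)·11.6979)/1.26=61.1450; Δ=(80.6069−11.6979)/(203.2199−111.8497)=0.7542; B=V−Δ·S=-57.6637
Node (2,2) S=286.2252: V=(p*·245.6829+(1−p*)·80.6069)/1.26=188.2099; Δ=(245.6829−80.6069)/(369.2305−203.2199)=0.9944; B=V−Δ·S=-96.4039
Node (1,0) S=122.1200: V=(p*·61.1450+(1−p*)·11.3485)/1.26=46.4836; Δ=(61.1450−11.3485)/(157.5348−86.7052)=0.7030; B=V−Δ·S=-39.3725
Node (1,1) S=221.8800: V=(p*·188.2099+(1−p*)·61.1450)/1.26=144.1568; Δ=(188.2099−61.1450)/(286.2252−157.5348)=0.9874; B=V−Δ·S=-74.9207
Node (0,0) S=172.0000: V=(p*·144.1568+(1−p*)·46.4836)/1.26=110.4006; Δ=(144.1568−46.4836)/(221.8800−122.1200)=0.9791; B=V−Δ·S=-58.0016
Self-financing check: at every node Δ·S+B equals the discounted successor values.

(0,0): Delta=0.9791 Bond=-58.0016
(1,0): Delta=0.7030 Bond=-39.3725
(1,1): Delta=0.9874 Bond=-74.9207
(2,0): Delta=-1.0000 Bond=98.0537
(2,1): Delta=0.7542 Bond=-57.6637
(2,2): Delta=0.9944 Bond=-96.4039
(3,0): Delta=-1.0000 Bond=123.5476
(3,1): Delta=-1.0000 Bond=123.5476
(3,2): Delta=0.8068 Bond=-83.3582
(3,3): Delta=1.0000 Bond=-123.5476
V0=110.4006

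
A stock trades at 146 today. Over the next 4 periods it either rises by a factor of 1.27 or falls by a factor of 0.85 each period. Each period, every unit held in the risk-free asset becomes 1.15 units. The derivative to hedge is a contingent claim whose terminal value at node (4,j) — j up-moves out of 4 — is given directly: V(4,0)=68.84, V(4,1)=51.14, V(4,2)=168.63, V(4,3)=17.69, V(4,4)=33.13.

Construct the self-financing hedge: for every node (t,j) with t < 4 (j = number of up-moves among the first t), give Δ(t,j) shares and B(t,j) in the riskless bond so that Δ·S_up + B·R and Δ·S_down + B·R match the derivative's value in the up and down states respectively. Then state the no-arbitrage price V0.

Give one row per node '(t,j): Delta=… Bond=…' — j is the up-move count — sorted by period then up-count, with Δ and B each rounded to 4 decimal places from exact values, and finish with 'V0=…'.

(0,0): Delta=-0.4315 Bond=98.4481
(1,0): Delta=-0.4425 Bond=114.5755
(1,1): Delta=-0.4286 Bond=112.6713
(2,0): Delta=1.5479 Bond=-78.1922
(2,1): Delta=-0.9753 Bond=215.7434
(2,2): Delta=-0.2822 Bond=95.1034
(3,0): Delta=-0.4700 Bond=91.0099
(3,1): Delta=2.0881 Bond=-162.2934
(3,2): Delta=-1.7955 Bond=412.2642
(3,3): Delta=0.1229 Bond=-11.7892
V0=35.4478

The replicating-portfolio and risk-neutral prices coincide; use p* = (1.15−0.85)/(1.27−0.85) = 0.7143 for the latter.
Terminal payoffs: V(4,0)=68.8400, V(4,1)=51.1400, V(4,2)=168.6300, V(4,3)=17.6900, V(4,4)=33.1300
  t=3,j=0: stock 89.6622 → up 113.8711 (V=51.1400), down 76.2129 (V=68.8400). Price 48.8671; hedge Δ=-0.4700, bond B=91.0099.
  t=3,j=1: stock 133.9659 → up 170.1368 (V=168.6300), down 113.8711 (V=51.1400). Price 117.4447; hedge Δ=2.0881, bond B=-162.2934.
  t=3,j=2: stock 200.1609 → up 254.2043 (V=17.6900), down 170.1368 (V=168.6300). Price 52.8832; hedge Δ=-1.7955, bond B=412.2642.
  t=3,j=3: stock 299.0639 → up 379.8112 (V=33.1300), down 254.2043 (V=17.6900). Price 24.9727; hedge Δ=0.1229, bond B=-11.7892.
  t=2,j=0: stock 105.4850 → up 133.9659 (V=117.4447), down 89.6622 (V=48.8671). Price 85.0879; hedge Δ=1.5479, bond B=-78.1922.
  t=2,j=1: stock 157.6070 → up 200.1609 (V=52.8832), down 133.9659 (V=117.4447). Price 62.0255; hedge Δ=-0.9753, bond B=215.7434.
  t=2,j=2: stock 235.4834 → up 299.0639 (V=24.9727), down 200.1609 (V=52.8832). Price 28.6497; hedge Δ=-0.2822, bond B=95.1034.
  t=1,j=0: stock 124.1000 → up 157.6070 (V=62.0255), down 105.4850 (V=85.0879). Price 59.6650; hedge Δ=-0.4425, bond B=114.5755.
  t=1,j=1: stock 185.4200 → up 235.4834 (V=28.6497), down 157.6070 (V=62.0255). Price 33.2049; hedge Δ=-0.4286, bond B=112.6713.
  t=0,j=0: stock 146.0000 → up 185.4200 (V=33.2049), down 124.1000 (V=59.6650). Price 35.4478; hedge Δ=-0.4315, bond B=98.4481.
Self-financing check: at every node Δ·S+B equals the discounted successor values.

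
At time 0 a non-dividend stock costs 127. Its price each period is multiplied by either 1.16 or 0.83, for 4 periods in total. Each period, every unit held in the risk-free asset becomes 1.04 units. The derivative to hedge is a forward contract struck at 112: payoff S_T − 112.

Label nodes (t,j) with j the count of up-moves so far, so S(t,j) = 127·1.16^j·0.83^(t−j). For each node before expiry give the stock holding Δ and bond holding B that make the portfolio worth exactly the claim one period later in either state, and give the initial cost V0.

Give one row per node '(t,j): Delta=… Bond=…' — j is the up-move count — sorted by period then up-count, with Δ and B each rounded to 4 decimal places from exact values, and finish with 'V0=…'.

(0,0): Delta=1.0000 Bond=-95.7381
(1,0): Delta=1.0000 Bond=-99.5676
(1,1): Delta=1.0000 Bond=-99.5676
(2,0): Delta=1.0000 Bond=-103.5503
(2,1): Delta=1.0000 Bond=-103.5503
(2,2): Delta=1.0000 Bond=-103.5503
(3,0): Delta=1.0000 Bond=-107.6923
(3,1): Delta=1.0000 Bond=-107.6923
(3,2): Delta=1.0000 Bond=-107.6923
(3,3): Delta=1.0000 Bond=-107.6923
V0=31.2619

Under the risk-neutral measure, an up-move has probability p* = (R−d)/(u−d) = 0.6364 and values discount at R = 1.04.
At expiry t=4: V(4,0)=-51.7279, V(4,1)=-27.7643, V(4,2)=5.7269, V(4,3)=52.5340, V(4,4)=117.9512
Node (3,0) S=72.6169: V=(p*·-27.7643+(1−p*)·-51.7279)/1.04=-35.0754; Δ=(-27.7643−-51.7279)/(84.2357−60.2721)=1.0000; B=V−Δ·S=-107.6923
Node (3,1) S=101.4887: V=(p*·5.7269+(1−p*)·-27.7643)/1.04=-6.2036; Δ=(5.7269−-27.7643)/(117.7269−84.2357)=1.0000; B=V−Δ·S=-107.6923
Node (3,2) S=141.8397: V=(p*·52.5340+(1−p*)·5.7269)/1.04=34.1474; Δ=(52.5340−5.7269)/(164.5340−117.7269)=1.0000; B=V−Δ·S=-107.6923
Node (3,3) S=198.2338: V=(p*·117.9512+(1−p*)·52.5340)/1.04=90.5415; Δ=(117.9512−52.5340)/(229.9512−164.5340)=1.0000; B=V−Δ·S=-107.6923
Node (2,0) S=87.4903: V=(p*·-6.2036+(1−p*)·-35.0754)/1.04=-16.0600; Δ=(-6.2036−-35.0754)/(101.4887−72.6169)=1.0000; B=V−Δ·S=-103.5503
Node (2,1) S=122.2756: V=(p*·34.1474+(1−p*)·-6.2036)/1.04=18.7253; Δ=(34.1474−-6.2036)/(141.8397−101.4887)=1.0000; B=V−Δ·S=-103.5503
Node (2,2) S=170.8912: V=(p*·90.5415+(1−p*)·34.1474)/1.04=67.3409; Δ=(90.5415−34.1474)/(198.2338−141.8397)=1.0000; B=V−Δ·S=-103.5503
Node (1,0) S=105.4100: V=(p*·18.7253+(1−p*)·-16.0600)/1.04=5.8424; Δ=(18.7253−-16.0600)/(122.2756−87.4903)=1.0000; B=V−Δ·S=-99.5676
Node (1,1) S=147.3200: V=(p*·67.3409+(1−p*)·18.7253)/1.04=47.7524; Δ=(67.3409−18.7253)/(170.8912−122.2756)=1.0000; B=V−Δ·S=-99.5676
Node (0,0) S=127.0000: V=(p*·47.7524+(1−p*)·5.8424)/1.04=31.2619; Δ=(47.7524−5.8424)/(147.3200−105.4100)=1.0000; B=V−Δ·S=-95.7381
Self-financing check: at every node Δ·S+B equals the discounted successor values.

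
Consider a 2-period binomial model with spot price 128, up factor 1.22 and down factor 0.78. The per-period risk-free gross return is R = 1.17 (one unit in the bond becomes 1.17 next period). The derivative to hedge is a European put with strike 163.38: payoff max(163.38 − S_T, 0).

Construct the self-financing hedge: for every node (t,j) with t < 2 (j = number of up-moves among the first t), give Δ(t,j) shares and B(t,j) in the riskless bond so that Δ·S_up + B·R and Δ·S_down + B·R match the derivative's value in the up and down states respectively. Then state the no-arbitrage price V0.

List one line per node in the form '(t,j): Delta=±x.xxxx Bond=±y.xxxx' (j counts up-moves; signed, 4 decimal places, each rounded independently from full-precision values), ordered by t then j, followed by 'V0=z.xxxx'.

The replicating-portfolio and risk-neutral prices coincide; use p* = (1.17−0.78)/(1.22−0.78) = 0.8864 for the latter.
Terminal payoffs: V(2,0)=85.5048, V(2,1)=41.5752, V(2,2)=0.0000
Node (1,0) S=99.8400: V=(p*·41.5752+(1−p*)·85.5048)/1.17=39.8010; Δ=(41.5752−85.5048)/(121.8048−77.8752)=-1.0000; B=V−Δ·S=139.6410
Node (1,1) S=156.1600: V=(p*·0.0000+(1−p*)·41.5752)/1.17=4.0380; Δ=(0.0000−41.5752)/(190.5152−121.8048)=-0.6051; B=V−Δ·S=98.5271
Node (0,0) S=128.0000: V=(p*·4.0380+(1−p*)·39.8010)/1.17=6.9248; Δ=(4.0380−39.8010)/(156.1600−99.8400)=-0.6350; B=V−Δ·S=88.2044
Each (Δ,B) replicates both successor values, so the strategy is self-financing and V0 is arbitrage-free.

(0,0): Delta=-0.6350 Bond=88.2044
(1,0): Delta=-1.0000 Bond=139.6410
(1,1): Delta=-0.6051 Bond=98.5271
V0=6.9248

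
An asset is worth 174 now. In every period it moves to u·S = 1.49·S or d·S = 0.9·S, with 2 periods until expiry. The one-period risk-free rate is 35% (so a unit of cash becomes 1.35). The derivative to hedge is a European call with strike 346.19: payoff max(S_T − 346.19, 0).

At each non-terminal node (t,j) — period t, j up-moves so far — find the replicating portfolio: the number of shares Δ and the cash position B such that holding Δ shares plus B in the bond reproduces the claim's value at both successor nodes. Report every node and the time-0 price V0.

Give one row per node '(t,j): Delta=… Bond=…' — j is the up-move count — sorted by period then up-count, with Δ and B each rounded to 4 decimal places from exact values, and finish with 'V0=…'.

(0,0): Delta=0.2207 Bond=-25.6040
(1,0): Delta=0.0000 Bond=0.0000
(1,1): Delta=0.2622 Bond=-45.3191
V0=12.8020

The replicating-portfolio and risk-neutral prices coincide; use p* = (1.35−0.9)/(1.49−0.9) = 0.7627 for the latter.
Payoff layer (t=2): V(2,0)=0.0000, V(2,1)=0.0000, V(2,2)=40.1074
Node (1,0) S=156.6000: V=(p*·0.0000+(1−p*)·0.0000)/1.35=0.0000; Δ=(0.0000−0.0000)/(233.3340−140.9400)=0.0000; B=V−Δ·S=0.0000
Node (1,1) S=259.2600: V=(p*·40.1074+(1−p*)·0.0000)/1.35=22.6595; Δ=(40.1074−0.0000)/(386.2974−233.3340)=0.2622; B=V−Δ·S=-45.3191
Node (0,0) S=174.0000: V=(p*·22.6595+(1−p*)·0.0000)/1.35=12.8020; Δ=(22.6595−0.0000)/(259.2600−156.6000)=0.2207; B=V−Δ·S=-25.6040
Self-financing check: at every node Δ·S+B equals the discounted successor values.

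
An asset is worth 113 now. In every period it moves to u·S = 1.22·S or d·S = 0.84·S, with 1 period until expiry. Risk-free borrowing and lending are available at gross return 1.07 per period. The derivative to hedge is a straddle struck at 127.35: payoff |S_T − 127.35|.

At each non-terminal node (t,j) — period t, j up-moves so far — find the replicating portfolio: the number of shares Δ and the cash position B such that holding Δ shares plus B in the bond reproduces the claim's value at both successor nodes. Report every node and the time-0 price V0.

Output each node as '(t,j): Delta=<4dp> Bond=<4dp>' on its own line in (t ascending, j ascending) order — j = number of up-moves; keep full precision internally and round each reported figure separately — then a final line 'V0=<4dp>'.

(0,0): Delta=-0.5105 Bond=75.5932
V0=17.9090

Since d<R<u, set p* = (R−d)/(u−d) = 0.6053; price each node as the discounted p*-expectation of its children.
At expiry t=1: V(1,0)=32.4300, V(1,1)=10.5100
(0,0): S=113.0000. Δ = (V_up−V_dn)/(S_up−S_dn) = (10.5100−32.4300)/(137.8600−94.9200) = -0.5105. V = [p*·10.5100 + (1−p*)·32.4300]/1.07 = 17.9090. B = V − Δ·S = 75.5932.
Check: Δ(0,0)·S0 + B(0,0) = 17.9090 = V0.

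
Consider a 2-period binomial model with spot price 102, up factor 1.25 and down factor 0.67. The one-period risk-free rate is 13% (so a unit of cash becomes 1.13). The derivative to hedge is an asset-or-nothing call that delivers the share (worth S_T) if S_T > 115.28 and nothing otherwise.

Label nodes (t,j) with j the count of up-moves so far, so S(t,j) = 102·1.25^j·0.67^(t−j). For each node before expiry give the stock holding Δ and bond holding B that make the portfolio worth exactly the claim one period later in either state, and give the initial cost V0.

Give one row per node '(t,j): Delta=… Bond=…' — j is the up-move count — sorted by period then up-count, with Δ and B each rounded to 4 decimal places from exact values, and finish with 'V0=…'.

(0,0): Delta=1.8908 Bond=-114.3510
(1,0): Delta=0.0000 Bond=0.0000
(1,1): Delta=2.1552 Bond=-162.9253
V0=78.5096

The replicating-portfolio and risk-neutral prices coincide; use p* = (1.13−0.67)/(1.25−0.67) = 0.7931 for the latter.
Terminal values V(2,·): V(2,0)=0.0000, V(2,1)=0.0000, V(2,2)=159.3750
Node (1,0) S=68.3400: V=(p*·0.0000+(1−p*)·0.0000)/1.13=0.0000; Δ=(0.0000−0.0000)/(85.4250−45.7878)=0.0000; B=V−Δ·S=0.0000
Node (1,1) S=127.5000: V=(p*·159.3750+(1−p*)·0.0000)/1.13=111.8592; Δ=(159.3750−0.0000)/(159.3750−85.4250)=2.1552; B=V−Δ·S=-162.9253
Node (0,0) S=102.0000: V=(p*·111.8592+(1−p*)·0.0000)/1.13=78.5096; Δ=(111.8592−0.0000)/(127.5000−68.3400)=1.8908; B=V−Δ·S=-114.3510
Each (Δ,B) replicates both successor values, so the strategy is self-financing and V0 is arbitrage-free.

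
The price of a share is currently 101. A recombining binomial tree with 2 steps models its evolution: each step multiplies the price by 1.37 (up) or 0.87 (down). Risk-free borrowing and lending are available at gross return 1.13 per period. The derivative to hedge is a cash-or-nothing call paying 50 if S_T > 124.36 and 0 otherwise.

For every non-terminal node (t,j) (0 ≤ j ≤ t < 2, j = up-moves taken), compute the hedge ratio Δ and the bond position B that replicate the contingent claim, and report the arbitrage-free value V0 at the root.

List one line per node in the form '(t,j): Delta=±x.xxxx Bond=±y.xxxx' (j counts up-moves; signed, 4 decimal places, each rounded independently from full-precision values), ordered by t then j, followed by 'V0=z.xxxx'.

Risk-neutral probability p* = (R−d)/(u−d) = (1.13−0.87)/(1.37−0.87) = 0.5200.
Payoff layer (t=2): V(2,0)=0.0000, V(2,1)=0.0000, V(2,2)=50.0000
  t=1,j=0: stock 87.8700 → up 120.3819 (V=0.0000), down 76.4469 (V=0.0000). Price 0.0000; hedge Δ=0.0000, bond B=0.0000.
  t=1,j=1: stock 138.3700 → up 189.5669 (V=50.0000), down 120.3819 (V=0.0000). Price 23.0088; hedge Δ=0.7227, bond B=-76.9912.
  t=0,j=0: stock 101.0000 → up 138.3700 (V=23.0088), down 87.8700 (V=0.0000). Price 10.5881; hedge Δ=0.4556, bond B=-35.4296.
Each (Δ,B) replicates both successor values, so the strategy is self-financing and V0 is arbitrage-free.

(0,0): Delta=0.4556 Bond=-35.4296
(1,0): Delta=0.0000 Bond=0.0000
(1,1): Delta=0.7227 Bond=-76.9912
V0=10.5881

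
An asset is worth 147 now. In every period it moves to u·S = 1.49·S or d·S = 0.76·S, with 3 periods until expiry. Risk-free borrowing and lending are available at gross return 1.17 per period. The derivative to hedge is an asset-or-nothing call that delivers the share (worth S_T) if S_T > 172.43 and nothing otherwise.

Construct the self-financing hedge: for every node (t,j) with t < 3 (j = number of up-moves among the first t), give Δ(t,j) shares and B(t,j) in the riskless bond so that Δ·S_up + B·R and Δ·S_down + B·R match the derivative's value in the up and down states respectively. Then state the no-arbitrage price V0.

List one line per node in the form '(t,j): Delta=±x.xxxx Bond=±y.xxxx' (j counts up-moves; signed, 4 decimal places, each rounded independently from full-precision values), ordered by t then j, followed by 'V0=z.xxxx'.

(0,0): Delta=1.3430 Bond=-79.3880
(1,0): Delta=1.4599 Bond=-105.9457
(1,1): Delta=1.2964 Bond=-82.6894
(2,0): Delta=0.0000 Bond=0.0000
(2,1): Delta=2.0411 Bond=-220.7030
(2,2): Delta=1.0000 Bond=0.0000
V0=118.0316

Since d<R<u, set p* = (R−d)/(u−d) = 0.5616; price each node as the discounted p*-expectation of its children.
Terminal values V(3,·): V(3,0)=0.0000, V(3,1)=0.0000, V(3,2)=248.0296, V(3,3)=486.2685
(2,0): S=84.9072. Δ = (V_up−V_dn)/(S_up−S_dn) = (0.0000−0.0000)/(126.5117−64.5295) = 0.0000. V = [p*·0.0000 + (1−p*)·0.0000]/1.17 = 0.0000. B = V − Δ·S = 0.0000.
(2,1): S=166.4628. Δ = (V_up−V_dn)/(S_up−S_dn) = (248.0296−0.0000)/(248.0296−126.5117) = 2.0411. V = [p*·248.0296 + (1−p*)·0.0000]/1.17 = 119.0635. B = V − Δ·S = -220.7030.
(2,2): S=326.3547. Δ = (V_up−V_dn)/(S_up−S_dn) = (486.2685−248.0296)/(486.2685−248.0296) = 1.0000. V = [p*·486.2685 + (1−p*)·248.0296]/1.17 = 326.3547. B = V − Δ·S = 0.0000.
(1,0): S=111.7200. Δ = (V_up−V_dn)/(S_up−S_dn) = (119.0635−0.0000)/(166.4628−84.9072) = 1.4599. V = [p*·119.0635 + (1−p*)·0.0000]/1.17 = 57.1549. B = V − Δ·S = -105.9457.
(1,1): S=219.0300. Δ = (V_up−V_dn)/(S_up−S_dn) = (326.3547−119.0635)/(326.3547−166.4628) = 1.2964. V = [p*·326.3547 + (1−p*)·119.0635]/1.17 = 201.2712. B = V − Δ·S = -82.6894.
(0,0): S=147.0000. Δ = (V_up−V_dn)/(S_up−S_dn) = (201.2712−57.1549)/(219.0300−111.7200) = 1.3430. V = [p*·201.2712 + (1−p*)·57.1549]/1.17 = 118.0316. B = V − Δ·S = -79.3880.
Root portfolio cost Δ·147+B reproduces V0=118.0316.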